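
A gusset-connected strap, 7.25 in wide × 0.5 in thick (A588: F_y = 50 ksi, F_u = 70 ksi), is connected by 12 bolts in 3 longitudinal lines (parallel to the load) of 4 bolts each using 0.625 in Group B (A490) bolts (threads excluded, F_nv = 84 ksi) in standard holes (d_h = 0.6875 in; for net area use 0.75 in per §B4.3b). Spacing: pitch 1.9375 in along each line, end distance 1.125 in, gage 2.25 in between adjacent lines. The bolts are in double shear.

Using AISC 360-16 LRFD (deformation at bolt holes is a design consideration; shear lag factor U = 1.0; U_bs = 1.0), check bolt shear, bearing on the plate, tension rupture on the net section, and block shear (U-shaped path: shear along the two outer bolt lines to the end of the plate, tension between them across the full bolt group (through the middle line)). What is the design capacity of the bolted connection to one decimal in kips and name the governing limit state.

131.3 kips (net-section rupture governs)

Bolt shear: A_b = π(0.625)²/4 = 0.3068 in². φR_n = 0.75 × 84 × 0.3068 × 12 × 2 = 463.9 kips.
Bearing (0.5 in plate, F_u = 70 ksi): end bolts L_c = 1.125 − 0.6875/2 = 0.78125, R_n = min(1.2×0.78125×0.5×70, 2.4×0.625×0.5×70) = 32.813 kips/bolt; interior L_c = 1.9375 − 0.6875 = 1.25, R_n = 52.5 kips/bolt. φR_n = 0.75 × (3×32.813 + 9×52.5) = 428.2 kips.
Tension rupture (net): A_n = (7.25 − 3×0.75)×0.5 = 2.5 in² (U = 1.0, A_e = A_n). φR_n = 0.75 × 70 × 2.5 = 131.3 kips.
Block shear: shear path 2×[1.125+3×1.9375] = 2×6.9375 in, A_gv = 6.9375, A_nv = 2×(6.9375 − 3.5×0.75)×0.5 = 4.3125 in²; tension across gage: (4.5 − 2×0.75)×0.5 = 1.5 in². R_n = min(0.6×70×4.3125, 0.6×50×6.9375) + 1.0×70×1.5 = min(181.13, 208.13) + 105 = 286.13 kips. φR_n = 0.75 × 286.13 = 214.6 kips.
Governing: min(463.9, 428.2, 131.3, 214.6) = 131.3 kips → net-section rupture.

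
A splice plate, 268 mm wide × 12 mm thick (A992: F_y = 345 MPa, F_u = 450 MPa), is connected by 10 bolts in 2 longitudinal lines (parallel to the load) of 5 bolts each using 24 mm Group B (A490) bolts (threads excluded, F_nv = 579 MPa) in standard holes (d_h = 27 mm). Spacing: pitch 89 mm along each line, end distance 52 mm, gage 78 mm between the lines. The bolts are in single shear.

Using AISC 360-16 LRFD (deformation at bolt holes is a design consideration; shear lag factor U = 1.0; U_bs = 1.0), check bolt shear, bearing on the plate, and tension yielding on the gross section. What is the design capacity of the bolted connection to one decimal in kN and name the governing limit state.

Bolt shear: A_b = π(24)²/4 = 452.39 mm². φR_n = 0.75 × 579 × 452.39 × 10 × 1 = 1964.5 kN.
Bearing (12 mm plate, F_u = 450 MPa): end bolts L_c = 52 − 27/2 = 38.5, R_n = min(1.2×38.5×12×450, 2.4×24×12×450) = 249.48 kN/bolt; interior L_c = 89 − 27 = 62, R_n = 311.04 kN/bolt. φR_n = 0.75 × (2×249.48 + 8×311.04) = 2240.5 kN.
Tension yield (gross): A_g = 268×12 = 3216 mm². φR_n = 0.90 × 345 × 3216 = 998.6 kN.
Governing: min(1964.5, 2240.5, 998.6) = 998.6 kN → gross-section yield.

998.6 kN (gross-section yield governs)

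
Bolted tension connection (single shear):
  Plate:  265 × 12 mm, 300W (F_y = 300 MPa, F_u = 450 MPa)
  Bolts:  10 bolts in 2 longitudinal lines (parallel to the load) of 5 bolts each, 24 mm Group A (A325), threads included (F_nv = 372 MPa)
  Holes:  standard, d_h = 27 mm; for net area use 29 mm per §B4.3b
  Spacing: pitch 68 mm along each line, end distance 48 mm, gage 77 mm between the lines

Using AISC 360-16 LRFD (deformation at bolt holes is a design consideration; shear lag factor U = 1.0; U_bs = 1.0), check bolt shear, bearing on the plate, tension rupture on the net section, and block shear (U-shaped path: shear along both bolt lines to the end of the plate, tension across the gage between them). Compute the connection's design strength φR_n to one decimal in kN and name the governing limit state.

838.4 kN (net-section rupture governs)

Bolt shear: A_b = π(24)²/4 = 452.39 mm². φR_n = 0.75 × 372 × 452.39 × 10 × 1 = 1262.2 kN.
Bearing (12 mm plate, F_u = 450 MPa): end bolts L_c = 48 − 27/2 = 34.5, R_n = min(1.2×34.5×12×450, 2.4×24×12×450) = 223.56 kN/bolt; interior L_c = 68 − 27 = 41, R_n = 265.68 kN/bolt. φR_n = 0.75 × (2×223.56 + 8×265.68) = 1929.4 kN.
Tension rupture (net): A_n = (265 − 2×29)×12 = 2484 mm² (U = 1.0, A_e = A_n). φR_n = 0.75 × 450 × 2484 = 838.4 kN.
Block shear: shear path 2×[48+4×68] = 2×320 mm, A_gv = 7680, A_nv = 2×(320 − 4.5×29)×12 = 4548 mm²; tension across gage: (77 − 1×29)×12 = 576 mm². R_n = min(0.6×450×4548, 0.6×300×7680) + 1.0×450×576 = min(1228, 1382.4) + 259.2 = 1487.2 kN. φR_n = 0.75 × 1487.2 = 1115.4 kN.
Governing: min(1262.2, 1929.4, 838.4, 1115.4) = 838.4 kN → net-section rupture.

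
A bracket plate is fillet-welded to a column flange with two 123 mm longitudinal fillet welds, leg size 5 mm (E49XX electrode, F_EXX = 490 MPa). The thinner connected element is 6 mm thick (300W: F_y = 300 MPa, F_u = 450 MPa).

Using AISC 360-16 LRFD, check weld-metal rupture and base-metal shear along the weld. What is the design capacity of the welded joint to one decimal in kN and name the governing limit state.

191.7 kN (weld metal governs)

Weld metal: throat = 0.707×5 = 3.535 mm, L = 2×123 = 246 mm. φR_n = 0.75 × 0.6 × 490 × 3.535 × 246 = 191.7 kN.
Base metal shear (6 mm plate): yield φR_n = 1.0×0.6×300×6×246 = 265.7 kN; rupture φR_n = 0.75×0.6×450×6×246 = 298.9 kN; take 265.7 kN (yield).
Governing: min(191.7, 265.7) = 191.7 kN → weld metal.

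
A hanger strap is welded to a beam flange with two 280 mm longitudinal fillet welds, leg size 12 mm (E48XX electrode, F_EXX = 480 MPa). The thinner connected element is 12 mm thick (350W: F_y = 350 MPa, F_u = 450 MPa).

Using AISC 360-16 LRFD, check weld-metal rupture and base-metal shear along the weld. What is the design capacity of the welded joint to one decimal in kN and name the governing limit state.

1026.2 kN (weld metal governs)

Weld metal: throat = 0.707×12 = 8.484 mm, L = 2×280 = 560 mm. φR_n = 0.75 × 0.6 × 480 × 8.484 × 560 = 1026.2 kN.
Base metal shear (12 mm plate): yield φR_n = 1.0×0.6×350×12×560 = 1411.2 kN; rupture φR_n = 0.75×0.6×450×12×560 = 1360.8 kN; take 1360.8 kN (rupture).
Governing: min(1026.2, 1360.8) = 1026.2 kN → weld metal.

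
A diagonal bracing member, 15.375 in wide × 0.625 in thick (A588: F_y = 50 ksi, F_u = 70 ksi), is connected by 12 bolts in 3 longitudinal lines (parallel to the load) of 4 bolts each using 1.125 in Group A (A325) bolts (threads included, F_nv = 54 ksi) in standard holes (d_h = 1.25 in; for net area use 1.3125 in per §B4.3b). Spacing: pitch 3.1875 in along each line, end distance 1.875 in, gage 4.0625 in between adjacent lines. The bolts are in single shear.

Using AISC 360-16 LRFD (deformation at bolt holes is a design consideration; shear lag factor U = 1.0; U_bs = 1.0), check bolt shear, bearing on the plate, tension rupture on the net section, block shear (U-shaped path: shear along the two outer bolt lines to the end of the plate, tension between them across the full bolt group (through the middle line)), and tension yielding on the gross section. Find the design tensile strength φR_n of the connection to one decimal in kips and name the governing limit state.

Bolt shear: A_b = π(1.125)²/4 = 0.99402 in². φR_n = 0.75 × 54 × 0.99402 × 12 × 1 = 483.1 kips.
Bearing (0.625 in plate, F_u = 70 ksi): end bolts L_c = 1.875 − 1.25/2 = 1.25, R_n = min(1.2×1.25×0.625×70, 2.4×1.125×0.625×70) = 65.625 kips/bolt; interior L_c = 3.1875 − 1.25 = 1.9375, R_n = 101.72 kips/bolt. φR_n = 0.75 × (3×65.625 + 9×101.72) = 834.3 kips.
Tension rupture (net): A_n = (15.375 − 3×1.3125)×0.625 = 7.1484 in² (U = 1.0, A_e = A_n). φR_n = 0.75 × 70 × 7.1484 = 375.3 kips.
Block shear: shear path 2×[1.875+3×3.1875] = 2×11.4375 in, A_gv = 14.297, A_nv = 2×(11.4375 − 3.5×1.3125)×0.625 = 8.5547 in²; tension across gage: (8.125 − 2×1.3125)×0.625 = 3.4375 in². R_n = min(0.6×70×8.5547, 0.6×50×14.297) + 1.0×70×3.4375 = min(359.3, 428.91) + 240.63 = 599.93 kips. φR_n = 0.75 × 599.93 = 449.9 kips.
Tension yield (gross): A_g = 15.375×0.625 = 9.6094 in². φR_n = 0.90 × 50 × 9.6094 = 432.4 kips.
Governing: min(483.1, 834.3, 375.3, 449.9, 432.4) = 375.3 kips → net-section rupture.

375.3 kips (net-section rupture governs)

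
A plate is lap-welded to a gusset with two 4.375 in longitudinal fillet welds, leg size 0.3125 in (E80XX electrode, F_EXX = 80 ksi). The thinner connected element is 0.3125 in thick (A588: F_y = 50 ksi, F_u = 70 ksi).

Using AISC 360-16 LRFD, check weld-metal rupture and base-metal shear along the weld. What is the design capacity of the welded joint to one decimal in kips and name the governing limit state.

69.6 kips (weld metal governs)

Weld metal: throat = 0.707×0.3125 = 0.22094 in, L = 2×4.375 = 8.75 in. φR_n = 0.75 × 0.6 × 80 × 0.22094 × 8.75 = 69.6 kips.
Base metal shear (0.3125 in plate): yield φR_n = 1.0×0.6×50×0.3125×8.75 = 82.0 kips; rupture φR_n = 0.75×0.6×70×0.3125×8.75 = 86.1 kips; take 82.0 kips (yield).
Governing: min(69.6, 82.0) = 69.6 kips → weld metal.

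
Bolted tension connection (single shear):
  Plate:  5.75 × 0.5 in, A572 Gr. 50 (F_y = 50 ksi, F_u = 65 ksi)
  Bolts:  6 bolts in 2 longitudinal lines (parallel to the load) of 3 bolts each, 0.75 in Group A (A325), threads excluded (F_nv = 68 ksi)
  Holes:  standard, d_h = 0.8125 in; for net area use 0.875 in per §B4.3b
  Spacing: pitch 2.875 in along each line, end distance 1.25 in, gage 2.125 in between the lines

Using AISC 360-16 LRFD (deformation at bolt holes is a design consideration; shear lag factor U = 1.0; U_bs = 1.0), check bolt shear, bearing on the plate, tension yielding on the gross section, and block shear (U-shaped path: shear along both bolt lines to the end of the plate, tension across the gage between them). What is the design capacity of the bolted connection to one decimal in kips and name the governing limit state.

Bolt shear: A_b = π(0.75)²/4 = 0.44179 in². φR_n = 0.75 × 68 × 0.44179 × 6 × 1 = 135.2 kips.
Bearing (0.5 in plate, F_u = 65 ksi): end bolts L_c = 1.25 − 0.8125/2 = 0.84375, R_n = min(1.2×0.84375×0.5×65, 2.4×0.75×0.5×65) = 32.906 kips/bolt; interior L_c = 2.875 − 0.8125 = 2.0625, R_n = 58.5 kips/bolt. φR_n = 0.75 × (2×32.906 + 4×58.5) = 224.9 kips.
Tension yield (gross): A_g = 5.75×0.5 = 2.875 in². φR_n = 0.90 × 50 × 2.875 = 129.4 kips.
Block shear: shear path 2×[1.25+2×2.875] = 2×7 in, A_gv = 7, A_nv = 2×(7 − 2.5×0.875)×0.5 = 4.8125 in²; tension across gage: (2.125 − 1×0.875)×0.5 = 0.625 in². R_n = min(0.6×65×4.8125, 0.6×50×7) + 1.0×65×0.625 = min(187.69, 210) + 40.625 = 228.32 kips. φR_n = 0.75 × 228.32 = 171.2 kips.
Governing: min(135.2, 224.9, 129.4, 171.2) = 129.4 kips → gross-section yield.

129.4 kips (gross-section yield governs)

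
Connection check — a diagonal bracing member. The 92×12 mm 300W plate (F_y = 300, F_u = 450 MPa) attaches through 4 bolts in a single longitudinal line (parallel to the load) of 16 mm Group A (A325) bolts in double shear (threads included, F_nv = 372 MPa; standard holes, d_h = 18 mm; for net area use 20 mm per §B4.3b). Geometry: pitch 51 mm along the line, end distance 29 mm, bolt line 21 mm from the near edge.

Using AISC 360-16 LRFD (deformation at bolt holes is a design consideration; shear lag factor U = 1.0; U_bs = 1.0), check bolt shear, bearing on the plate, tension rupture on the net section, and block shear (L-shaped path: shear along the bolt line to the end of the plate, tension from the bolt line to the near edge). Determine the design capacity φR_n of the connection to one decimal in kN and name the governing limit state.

Bolt shear: A_b = π(16)²/4 = 201.06 mm². φR_n = 0.75 × 372 × 201.06 × 4 × 2 = 448.8 kN.
Bearing (12 mm plate, F_u = 450 MPa): end bolts L_c = 29 − 18/2 = 20, R_n = min(1.2×20×12×450, 2.4×16×12×450) = 129.6 kN/bolt; interior L_c = 51 − 18 = 33, R_n = 207.36 kN/bolt. φR_n = 0.75 × (1×129.6 + 3×207.36) = 563.8 kN.
Tension rupture (net): A_n = (92 − 1×20)×12 = 864 mm² (U = 1.0, A_e = A_n). φR_n = 0.75 × 450 × 864 = 291.6 kN.
Block shear: shear path 1×[29+3×51] = 1×182 mm, A_gv = 2184, A_nv = 1×(182 − 3.5×20)×12 = 1344 mm²; tension to near edge: (21 − 0.5×20)×12 = 132 mm². R_n = min(0.6×450×1344, 0.6×300×2184) + 1.0×450×132 = min(362.88, 393.12) + 59.4 = 422.28 kN. φR_n = 0.75 × 422.28 = 316.7 kN.
Governing: min(448.8, 563.8, 291.6, 316.7) = 291.6 kN → net-section rupture.

291.6 kN (net-section rupture governs)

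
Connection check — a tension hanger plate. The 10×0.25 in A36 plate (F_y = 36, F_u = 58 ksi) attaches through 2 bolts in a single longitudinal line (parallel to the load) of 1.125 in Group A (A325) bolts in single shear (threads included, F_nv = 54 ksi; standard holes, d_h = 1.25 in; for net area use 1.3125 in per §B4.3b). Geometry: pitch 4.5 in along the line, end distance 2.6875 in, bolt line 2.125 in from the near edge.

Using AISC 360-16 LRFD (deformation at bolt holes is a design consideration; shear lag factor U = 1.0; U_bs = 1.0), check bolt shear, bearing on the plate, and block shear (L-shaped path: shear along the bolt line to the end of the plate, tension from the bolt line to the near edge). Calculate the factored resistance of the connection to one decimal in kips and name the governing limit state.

Bolt shear: A_b = π(1.125)²/4 = 0.99402 in². φR_n = 0.75 × 54 × 0.99402 × 2 × 1 = 80.5 kips.
Bearing (0.25 in plate, F_u = 58 ksi): end bolts L_c = 2.6875 − 1.25/2 = 2.0625, R_n = min(1.2×2.0625×0.25×58, 2.4×1.125×0.25×58) = 35.888 kips/bolt; interior L_c = 4.5 − 1.25 = 3.25, R_n = 39.15 kips/bolt. φR_n = 0.75 × (1×35.888 + 1×39.15) = 56.3 kips.
Block shear: shear path 1×[2.6875+1×4.5] = 1×7.1875 in, A_gv = 1.7969, A_nv = 1×(7.1875 − 1.5×1.3125)×0.25 = 1.3047 in²; tension to near edge: (2.125 − 0.5×1.3125)×0.25 = 0.36719 in². R_n = min(0.6×58×1.3047, 0.6×36×1.7969) + 1.0×58×0.36719 = min(45.404, 38.813) + 21.297 = 60.11 kips. φR_n = 0.75 × 60.11 = 45.1 kips.
Governing: min(80.5, 56.3, 45.1) = 45.1 kips → block shear.

45.1 kips (block shear governs)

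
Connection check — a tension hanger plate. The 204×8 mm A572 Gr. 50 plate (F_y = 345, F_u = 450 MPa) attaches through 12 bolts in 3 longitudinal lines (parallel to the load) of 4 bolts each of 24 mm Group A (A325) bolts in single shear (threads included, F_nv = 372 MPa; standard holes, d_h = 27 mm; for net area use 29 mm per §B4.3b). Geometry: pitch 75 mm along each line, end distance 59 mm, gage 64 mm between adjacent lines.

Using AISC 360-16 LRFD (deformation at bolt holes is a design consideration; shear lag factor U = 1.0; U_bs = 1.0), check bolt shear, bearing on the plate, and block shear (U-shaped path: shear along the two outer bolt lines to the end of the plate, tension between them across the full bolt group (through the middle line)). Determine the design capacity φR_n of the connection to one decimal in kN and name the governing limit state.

Bolt shear: A_b = π(24)²/4 = 452.39 mm². φR_n = 0.75 × 372 × 452.39 × 12 × 1 = 1514.6 kN.
Bearing (8 mm plate, F_u = 450 MPa): end bolts L_c = 59 − 27/2 = 45.5, R_n = min(1.2×45.5×8×450, 2.4×24×8×450) = 196.56 kN/bolt; interior L_c = 75 − 27 = 48, R_n = 207.36 kN/bolt. φR_n = 0.75 × (3×196.56 + 9×207.36) = 1841.9 kN.
Block shear: shear path 2×[59+3×75] = 2×284 mm, A_gv = 4544, A_nv = 2×(284 − 3.5×29)×8 = 2920 mm²; tension across gage: (128 − 2×29)×8 = 560 mm². R_n = min(0.6×450×2920, 0.6×345×4544) + 1.0×450×560 = min(788.4, 940.61) + 252 = 1040.4 kN. φR_n = 0.75 × 1040.4 = 780.3 kN.
Governing: min(1514.6, 1841.9, 780.3) = 780.3 kN → block shear.

780.3 kN (block shear governs)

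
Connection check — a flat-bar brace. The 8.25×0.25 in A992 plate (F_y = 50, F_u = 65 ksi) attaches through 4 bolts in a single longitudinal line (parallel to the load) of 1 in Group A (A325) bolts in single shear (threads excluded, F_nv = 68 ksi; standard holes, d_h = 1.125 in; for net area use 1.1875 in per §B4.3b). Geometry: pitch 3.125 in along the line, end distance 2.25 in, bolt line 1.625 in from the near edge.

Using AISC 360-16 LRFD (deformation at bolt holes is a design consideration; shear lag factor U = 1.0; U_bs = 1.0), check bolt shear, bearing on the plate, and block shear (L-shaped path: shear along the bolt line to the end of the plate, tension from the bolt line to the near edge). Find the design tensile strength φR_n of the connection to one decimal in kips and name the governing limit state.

Bolt shear: A_b = π(1)²/4 = 0.7854 in². φR_n = 0.75 × 68 × 0.7854 × 4 × 1 = 160.2 kips.
Bearing (0.25 in plate, F_u = 65 ksi): end bolts L_c = 2.25 − 1.125/2 = 1.6875, R_n = min(1.2×1.6875×0.25×65, 2.4×1×0.25×65) = 32.906 kips/bolt; interior L_c = 3.125 − 1.125 = 2, R_n = 39 kips/bolt. φR_n = 0.75 × (1×32.906 + 3×39) = 112.4 kips.
Block shear: shear path 1×[2.25+3×3.125] = 1×11.625 in, A_gv = 2.9063, A_nv = 1×(11.625 − 3.5×1.1875)×0.25 = 1.8672 in²; tension to near edge: (1.625 − 0.5×1.1875)×0.25 = 0.25781 in². R_n = min(0.6×65×1.8672, 0.6×50×2.9063) + 1.0×65×0.25781 = min(72.821, 87.189) + 16.758 = 89.579 kips. φR_n = 0.75 × 89.579 = 67.2 kips.
Governing: min(160.2, 112.4, 67.2) = 67.2 kips → block shear.

67.2 kips (block shear governs)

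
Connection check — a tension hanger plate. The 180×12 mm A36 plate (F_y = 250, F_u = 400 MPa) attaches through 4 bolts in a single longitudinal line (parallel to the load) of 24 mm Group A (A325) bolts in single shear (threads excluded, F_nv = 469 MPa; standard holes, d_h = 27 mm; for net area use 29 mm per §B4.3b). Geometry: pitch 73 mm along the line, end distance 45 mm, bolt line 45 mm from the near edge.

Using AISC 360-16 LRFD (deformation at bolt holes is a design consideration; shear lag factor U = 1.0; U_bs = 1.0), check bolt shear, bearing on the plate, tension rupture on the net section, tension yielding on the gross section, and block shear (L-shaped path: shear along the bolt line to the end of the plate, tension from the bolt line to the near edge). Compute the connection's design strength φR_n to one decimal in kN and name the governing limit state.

Bolt shear: A_b = π(24)²/4 = 452.39 mm². φR_n = 0.75 × 469 × 452.39 × 4 × 1 = 636.5 kN.
Bearing (12 mm plate, F_u = 400 MPa): end bolts L_c = 45 − 27/2 = 31.5, R_n = min(1.2×31.5×12×400, 2.4×24×12×400) = 181.44 kN/bolt; interior L_c = 73 − 27 = 46, R_n = 264.96 kN/bolt. φR_n = 0.75 × (1×181.44 + 3×264.96) = 732.2 kN.
Tension rupture (net): A_n = (180 − 1×29)×12 = 1812 mm² (U = 1.0, A_e = A_n). φR_n = 0.75 × 400 × 1812 = 543.6 kN.
Tension yield (gross): A_g = 180×12 = 2160 mm². φR_n = 0.90 × 250 × 2160 = 486.0 kN.
Block shear: shear path 1×[45+3×73] = 1×264 mm, A_gv = 3168, A_nv = 1×(264 − 3.5×29)×12 = 1950 mm²; tension to near edge: (45 − 0.5×29)×12 = 366 mm². R_n = min(0.6×400×1950, 0.6×250×3168) + 1.0×400×366 = min(468, 475.2) + 146.4 = 614.4 kN. φR_n = 0.75 × 614.4 = 460.8 kN.
Governing: min(636.5, 732.2, 543.6, 486.0, 460.8) = 460.8 kN → block shear.

460.8 kN (block shear governs)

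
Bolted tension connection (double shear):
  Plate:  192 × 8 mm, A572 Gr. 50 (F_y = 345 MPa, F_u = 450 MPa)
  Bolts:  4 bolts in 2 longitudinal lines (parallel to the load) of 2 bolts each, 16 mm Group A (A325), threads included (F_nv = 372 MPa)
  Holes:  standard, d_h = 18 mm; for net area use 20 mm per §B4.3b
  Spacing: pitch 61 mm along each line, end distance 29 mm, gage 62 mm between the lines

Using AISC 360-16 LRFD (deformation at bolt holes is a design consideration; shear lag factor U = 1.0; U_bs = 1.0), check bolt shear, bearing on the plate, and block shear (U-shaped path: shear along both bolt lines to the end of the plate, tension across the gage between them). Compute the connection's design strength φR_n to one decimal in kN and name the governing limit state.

307.8 kN (block shear governs)

Bolt shear: A_b = π(16)²/4 = 201.06 mm². φR_n = 0.75 × 372 × 201.06 × 4 × 2 = 448.8 kN.
Bearing (8 mm plate, F_u = 450 MPa): end bolts L_c = 29 − 18/2 = 20, R_n = min(1.2×20×8×450, 2.4×16×8×450) = 86.4 kN/bolt; interior L_c = 61 − 18 = 43, R_n = 138.24 kN/bolt. φR_n = 0.75 × (2×86.4 + 2×138.24) = 337.0 kN.
Block shear: shear path 2×[29+1×61] = 2×90 mm, A_gv = 1440, A_nv = 2×(90 − 1.5×20)×8 = 960 mm²; tension across gage: (62 − 1×20)×8 = 336 mm². R_n = min(0.6×450×960, 0.6×345×1440) + 1.0×450×336 = min(259.2, 298.08) + 151.2 = 410.4 kN. φR_n = 0.75 × 410.4 = 307.8 kN.
Governing: min(448.8, 337.0, 307.8) = 307.8 kN → block shear.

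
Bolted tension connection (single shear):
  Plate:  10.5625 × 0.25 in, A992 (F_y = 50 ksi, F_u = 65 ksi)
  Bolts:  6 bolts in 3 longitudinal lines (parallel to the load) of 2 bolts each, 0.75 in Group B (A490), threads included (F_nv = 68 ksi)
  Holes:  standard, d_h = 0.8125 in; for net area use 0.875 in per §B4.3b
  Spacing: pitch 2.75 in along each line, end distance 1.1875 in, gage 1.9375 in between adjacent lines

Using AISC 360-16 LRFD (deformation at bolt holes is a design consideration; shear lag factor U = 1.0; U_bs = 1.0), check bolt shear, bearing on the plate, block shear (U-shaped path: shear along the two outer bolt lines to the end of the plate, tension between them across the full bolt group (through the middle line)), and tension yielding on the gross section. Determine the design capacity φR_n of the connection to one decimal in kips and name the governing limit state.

64.3 kips (block shear governs)

Bolt shear: A_b = π(0.75)²/4 = 0.44179 in². φR_n = 0.75 × 68 × 0.44179 × 6 × 1 = 135.2 kips.
Bearing (0.25 in plate, F_u = 65 ksi): end bolts L_c = 1.1875 − 0.8125/2 = 0.78125, R_n = min(1.2×0.78125×0.25×65, 2.4×0.75×0.25×65) = 15.234 kips/bolt; interior L_c = 2.75 − 0.8125 = 1.9375, R_n = 29.25 kips/bolt. φR_n = 0.75 × (3×15.234 + 3×29.25) = 100.1 kips.
Block shear: shear path 2×[1.1875+1×2.75] = 2×3.9375 in, A_gv = 1.9688, A_nv = 2×(3.9375 − 1.5×0.875)×0.25 = 1.3125 in²; tension across gage: (3.875 − 2×0.875)×0.25 = 0.53125 in². R_n = min(0.6×65×1.3125, 0.6×50×1.9688) + 1.0×65×0.53125 = min(51.188, 59.064) + 34.531 = 85.719 kips. φR_n = 0.75 × 85.719 = 64.3 kips.
Tension yield (gross): A_g = 10.5625×0.25 = 2.6406 in². φR_n = 0.90 × 50 × 2.6406 = 118.8 kips.
Governing: min(135.2, 100.1, 64.3, 118.8) = 64.3 kips → block shear.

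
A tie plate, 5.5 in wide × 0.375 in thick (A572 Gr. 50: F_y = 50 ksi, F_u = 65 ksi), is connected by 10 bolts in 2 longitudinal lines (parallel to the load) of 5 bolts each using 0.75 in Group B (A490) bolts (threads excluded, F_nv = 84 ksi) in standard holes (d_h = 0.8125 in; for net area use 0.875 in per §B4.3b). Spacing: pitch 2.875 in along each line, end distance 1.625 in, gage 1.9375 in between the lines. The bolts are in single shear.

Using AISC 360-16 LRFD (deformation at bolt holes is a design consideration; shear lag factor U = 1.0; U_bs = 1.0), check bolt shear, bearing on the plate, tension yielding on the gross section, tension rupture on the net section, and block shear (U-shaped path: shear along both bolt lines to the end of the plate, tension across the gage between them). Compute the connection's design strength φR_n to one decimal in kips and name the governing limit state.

68.6 kips (net-section rupture governs)

Bolt shear: A_b = π(0.75)²/4 = 0.44179 in². φR_n = 0.75 × 84 × 0.44179 × 10 × 1 = 278.3 kips.
Bearing (0.375 in plate, F_u = 65 ksi): end bolts L_c = 1.625 − 0.8125/2 = 1.21875, R_n = min(1.2×1.21875×0.375×65, 2.4×0.75×0.375×65) = 35.648 kips/bolt; interior L_c = 2.875 − 0.8125 = 2.0625, R_n = 43.875 kips/bolt. φR_n = 0.75 × (2×35.648 + 8×43.875) = 316.7 kips.
Tension yield (gross): A_g = 5.5×0.375 = 2.0625 in². φR_n = 0.90 × 50 × 2.0625 = 92.8 kips.
Tension rupture (net): A_n = (5.5 − 2×0.875)×0.375 = 1.4063 in² (U = 1.0, A_e = A_n). φR_n = 0.75 × 65 × 1.4063 = 68.6 kips.
Block shear: shear path 2×[1.625+4×2.875] = 2×13.125 in, A_gv = 9.8438, A_nv = 2×(13.125 − 4.5×0.875)×0.375 = 6.8906 in²; tension across gage: (1.9375 − 1×0.875)×0.375 = 0.39844 in². R_n = min(0.6×65×6.8906, 0.6×50×9.8438) + 1.0×65×0.39844 = min(268.73, 295.31) + 25.899 = 294.63 kips. φR_n = 0.75 × 294.63 = 221.0 kips.
Governing: min(278.3, 316.7, 92.8, 68.6, 221.0) = 68.6 kips → net-section rupture.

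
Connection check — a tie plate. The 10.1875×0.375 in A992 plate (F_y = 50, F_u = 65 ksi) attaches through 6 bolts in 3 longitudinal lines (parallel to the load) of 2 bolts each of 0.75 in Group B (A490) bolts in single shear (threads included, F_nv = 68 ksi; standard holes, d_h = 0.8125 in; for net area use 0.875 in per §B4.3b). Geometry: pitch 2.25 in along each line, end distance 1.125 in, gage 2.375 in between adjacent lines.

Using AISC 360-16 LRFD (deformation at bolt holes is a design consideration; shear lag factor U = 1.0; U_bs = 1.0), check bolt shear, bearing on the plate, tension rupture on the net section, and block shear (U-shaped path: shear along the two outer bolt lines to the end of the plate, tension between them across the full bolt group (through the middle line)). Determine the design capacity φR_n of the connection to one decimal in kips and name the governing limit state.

Bolt shear: A_b = π(0.75)²/4 = 0.44179 in². φR_n = 0.75 × 68 × 0.44179 × 6 × 1 = 135.2 kips.
Bearing (0.375 in plate, F_u = 65 ksi): end bolts L_c = 1.125 − 0.8125/2 = 0.71875, R_n = min(1.2×0.71875×0.375×65, 2.4×0.75×0.375×65) = 21.023 kips/bolt; interior L_c = 2.25 − 0.8125 = 1.4375, R_n = 42.047 kips/bolt. φR_n = 0.75 × (3×21.023 + 3×42.047) = 141.9 kips.
Tension rupture (net): A_n = (10.1875 − 3×0.875)×0.375 = 2.8359 in² (U = 1.0, A_e = A_n). φR_n = 0.75 × 65 × 2.8359 = 138.3 kips.
Block shear: shear path 2×[1.125+1×2.25] = 2×3.375 in, A_gv = 2.5313, A_nv = 2×(3.375 − 1.5×0.875)×0.375 = 1.5469 in²; tension across gage: (4.75 − 2×0.875)×0.375 = 1.125 in². R_n = min(0.6×65×1.5469, 0.6×50×2.5313) + 1.0×65×1.125 = min(60.329, 75.939) + 73.125 = 133.45 kips. φR_n = 0.75 × 133.45 = 100.1 kips.
Governing: min(135.2, 141.9, 138.3, 100.1) = 100.1 kips → block shear.

100.1 kips (block shear governs)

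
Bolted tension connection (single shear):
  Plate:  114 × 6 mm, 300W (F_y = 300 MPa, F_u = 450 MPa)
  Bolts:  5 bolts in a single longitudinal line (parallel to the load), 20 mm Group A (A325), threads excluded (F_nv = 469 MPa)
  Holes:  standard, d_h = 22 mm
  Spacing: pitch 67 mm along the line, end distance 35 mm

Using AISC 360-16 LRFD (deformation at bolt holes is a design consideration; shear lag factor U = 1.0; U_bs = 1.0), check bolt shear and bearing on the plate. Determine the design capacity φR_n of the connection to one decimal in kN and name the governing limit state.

447.1 kN (bearing governs)

Bolt shear: A_b = π(20)²/4 = 314.16 mm². φR_n = 0.75 × 469 × 314.16 × 5 × 1 = 552.5 kN.
Bearing (6 mm plate, F_u = 450 MPa): end bolts L_c = 35 − 22/2 = 24, R_n = min(1.2×24×6×450, 2.4×20×6×450) = 77.76 kN/bolt; interior L_c = 67 − 22 = 45, R_n = 129.6 kN/bolt. φR_n = 0.75 × (1×77.76 + 4×129.6) = 447.1 kN.
Governing: min(552.5, 447.1) = 447.1 kN → bearing.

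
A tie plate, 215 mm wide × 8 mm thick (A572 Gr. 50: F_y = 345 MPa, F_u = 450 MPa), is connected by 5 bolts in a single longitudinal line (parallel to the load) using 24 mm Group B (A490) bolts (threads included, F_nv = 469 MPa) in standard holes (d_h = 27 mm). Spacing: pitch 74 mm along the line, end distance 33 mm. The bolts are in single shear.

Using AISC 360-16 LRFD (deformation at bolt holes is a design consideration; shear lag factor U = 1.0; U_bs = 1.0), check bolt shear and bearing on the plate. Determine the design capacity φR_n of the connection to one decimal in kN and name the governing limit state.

672.3 kN (bearing governs)

Bolt shear: A_b = π(24)²/4 = 452.39 mm². φR_n = 0.75 × 469 × 452.39 × 5 × 1 = 795.6 kN.
Bearing (8 mm plate, F_u = 450 MPa): end bolts L_c = 33 − 27/2 = 19.5, R_n = min(1.2×19.5×8×450, 2.4×24×8×450) = 84.24 kN/bolt; interior L_c = 74 − 27 = 47, R_n = 203.04 kN/bolt. φR_n = 0.75 × (1×84.24 + 4×203.04) = 672.3 kN.
Governing: min(795.6, 672.3) = 672.3 kN → bearing.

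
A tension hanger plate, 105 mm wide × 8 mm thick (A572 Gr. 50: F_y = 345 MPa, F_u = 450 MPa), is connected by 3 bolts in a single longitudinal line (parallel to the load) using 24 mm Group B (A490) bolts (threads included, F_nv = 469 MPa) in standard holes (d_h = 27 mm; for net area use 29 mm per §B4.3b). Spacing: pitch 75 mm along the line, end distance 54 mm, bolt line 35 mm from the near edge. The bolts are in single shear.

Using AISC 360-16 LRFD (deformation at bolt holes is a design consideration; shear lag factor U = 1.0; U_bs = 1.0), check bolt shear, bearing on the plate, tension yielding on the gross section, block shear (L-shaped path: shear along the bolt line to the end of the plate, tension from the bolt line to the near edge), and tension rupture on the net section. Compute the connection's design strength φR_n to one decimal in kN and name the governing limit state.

Bolt shear: A_b = π(24)²/4 = 452.39 mm². φR_n = 0.75 × 469 × 452.39 × 3 × 1 = 477.4 kN.
Bearing (8 mm plate, F_u = 450 MPa): end bolts L_c = 54 − 27/2 = 40.5, R_n = min(1.2×40.5×8×450, 2.4×24×8×450) = 174.96 kN/bolt; interior L_c = 75 − 27 = 48, R_n = 207.36 kN/bolt. φR_n = 0.75 × (1×174.96 + 2×207.36) = 442.3 kN.
Tension yield (gross): A_g = 105×8 = 840 mm². φR_n = 0.90 × 345 × 840 = 260.8 kN.
Block shear: shear path 1×[54+2×75] = 1×204 mm, A_gv = 1632, A_nv = 1×(204 − 2.5×29)×8 = 1052 mm²; tension to near edge: (35 − 0.5×29)×8 = 164 mm². R_n = min(0.6×450×1052, 0.6×345×1632) + 1.0×450×164 = min(284.04, 337.82) + 73.8 = 357.84 kN. φR_n = 0.75 × 357.84 = 268.4 kN.
Tension rupture (net): A_n = (105 − 1×29)×8 = 608 mm² (U = 1.0, A_e = A_n). φR_n = 0.75 × 450 × 608 = 205.2 kN.
Governing: min(477.4, 442.3, 260.8, 268.4, 205.2) = 205.2 kN → net-section rupture.

205.2 kN (net-section rupture governs)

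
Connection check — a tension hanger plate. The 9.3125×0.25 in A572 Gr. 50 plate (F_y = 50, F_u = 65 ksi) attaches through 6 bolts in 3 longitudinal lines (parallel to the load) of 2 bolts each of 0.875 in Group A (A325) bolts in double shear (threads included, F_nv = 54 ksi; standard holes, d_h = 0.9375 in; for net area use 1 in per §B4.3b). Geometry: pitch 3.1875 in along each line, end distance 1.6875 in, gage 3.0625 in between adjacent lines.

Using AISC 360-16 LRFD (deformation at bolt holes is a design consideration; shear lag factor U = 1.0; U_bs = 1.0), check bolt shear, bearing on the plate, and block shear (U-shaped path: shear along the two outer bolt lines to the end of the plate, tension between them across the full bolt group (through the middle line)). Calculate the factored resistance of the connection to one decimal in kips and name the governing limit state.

99.6 kips (block shear governs)

Bolt shear: A_b = π(0.875)²/4 = 0.60132 in². φR_n = 0.75 × 54 × 0.60132 × 6 × 2 = 292.2 kips.
Bearing (0.25 in plate, F_u = 65 ksi): end bolts L_c = 1.6875 − 0.9375/2 = 1.21875, R_n = min(1.2×1.21875×0.25×65, 2.4×0.875×0.25×65) = 23.766 kips/bolt; interior L_c = 3.1875 − 0.9375 = 2.25, R_n = 34.125 kips/bolt. φR_n = 0.75 × (3×23.766 + 3×34.125) = 130.3 kips.
Block shear: shear path 2×[1.6875+1×3.1875] = 2×4.875 in, A_gv = 2.4375, A_nv = 2×(4.875 − 1.5×1)×0.25 = 1.6875 in²; tension across gage: (6.125 − 2×1)×0.25 = 1.0313 in². R_n = min(0.6×65×1.6875, 0.6×50×2.4375) + 1.0×65×1.0313 = min(65.813, 73.125) + 67.035 = 132.85 kips. φR_n = 0.75 × 132.85 = 99.6 kips.
Governing: min(292.2, 130.3, 99.6) = 99.6 kips → block shear.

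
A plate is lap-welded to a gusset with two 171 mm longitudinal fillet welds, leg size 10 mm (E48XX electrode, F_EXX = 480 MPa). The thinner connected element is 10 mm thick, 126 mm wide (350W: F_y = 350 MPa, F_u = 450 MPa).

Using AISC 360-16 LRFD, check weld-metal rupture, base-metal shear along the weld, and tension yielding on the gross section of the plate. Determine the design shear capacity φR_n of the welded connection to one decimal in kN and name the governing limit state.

Weld metal: throat = 0.707×10 = 7.07 mm, L = 2×171 = 342 mm. φR_n = 0.75 × 0.6 × 480 × 7.07 × 342 = 522.3 kN.
Base metal shear (10 mm plate): yield φR_n = 1.0×0.6×350×10×342 = 718.2 kN; rupture φR_n = 0.75×0.6×450×10×342 = 692.6 kN; take 692.6 kN (rupture).
Tension yield (gross): A_g = 126×10 = 1260 mm². φR_n = 0.90 × 350 × 1260 = 396.9 kN.
Governing: min(522.3, 692.6, 396.9) = 396.9 kN → gross-section yield.

396.9 kN (gross-section yield governs)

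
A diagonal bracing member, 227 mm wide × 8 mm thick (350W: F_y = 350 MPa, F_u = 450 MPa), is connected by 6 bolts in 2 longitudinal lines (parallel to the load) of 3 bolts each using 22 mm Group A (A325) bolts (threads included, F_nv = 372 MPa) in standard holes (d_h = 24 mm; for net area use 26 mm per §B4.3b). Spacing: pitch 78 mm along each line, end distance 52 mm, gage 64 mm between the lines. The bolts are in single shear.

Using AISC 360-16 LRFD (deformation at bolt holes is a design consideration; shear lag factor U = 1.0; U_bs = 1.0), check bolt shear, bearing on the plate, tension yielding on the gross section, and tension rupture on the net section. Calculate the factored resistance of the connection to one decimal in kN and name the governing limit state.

Bolt shear: A_b = π(22)²/4 = 380.13 mm². φR_n = 0.75 × 372 × 380.13 × 6 × 1 = 636.3 kN.
Bearing (8 mm plate, F_u = 450 MPa): end bolts L_c = 52 − 24/2 = 40, R_n = min(1.2×40×8×450, 2.4×22×8×450) = 172.8 kN/bolt; interior L_c = 78 − 24 = 54, R_n = 190.08 kN/bolt. φR_n = 0.75 × (2×172.8 + 4×190.08) = 829.4 kN.
Tension yield (gross): A_g = 227×8 = 1816 mm². φR_n = 0.90 × 350 × 1816 = 572.0 kN.
Tension rupture (net): A_n = (227 − 2×26)×8 = 1400 mm² (U = 1.0, A_e = A_n). φR_n = 0.75 × 450 × 1400 = 472.5 kN.
Governing: min(636.3, 829.4, 572.0, 472.5) = 472.5 kN → net-section rupture.

472.5 kN (net-section rupture governs)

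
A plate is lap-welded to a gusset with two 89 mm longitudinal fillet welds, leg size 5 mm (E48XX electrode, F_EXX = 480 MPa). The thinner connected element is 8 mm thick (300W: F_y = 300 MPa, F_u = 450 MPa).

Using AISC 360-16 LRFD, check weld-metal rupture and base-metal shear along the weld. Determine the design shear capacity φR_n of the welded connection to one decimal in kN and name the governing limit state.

Weld metal: throat = 0.707×5 = 3.535 mm, L = 2×89 = 178 mm. φR_n = 0.75 × 0.6 × 480 × 3.535 × 178 = 135.9 kN.
Base metal shear (8 mm plate): yield φR_n = 1.0×0.6×300×8×178 = 256.3 kN; rupture φR_n = 0.75×0.6×450×8×178 = 288.4 kN; take 256.3 kN (yield).
Governing: min(135.9, 256.3) = 135.9 kN → weld metal.

135.9 kN (weld metal governs)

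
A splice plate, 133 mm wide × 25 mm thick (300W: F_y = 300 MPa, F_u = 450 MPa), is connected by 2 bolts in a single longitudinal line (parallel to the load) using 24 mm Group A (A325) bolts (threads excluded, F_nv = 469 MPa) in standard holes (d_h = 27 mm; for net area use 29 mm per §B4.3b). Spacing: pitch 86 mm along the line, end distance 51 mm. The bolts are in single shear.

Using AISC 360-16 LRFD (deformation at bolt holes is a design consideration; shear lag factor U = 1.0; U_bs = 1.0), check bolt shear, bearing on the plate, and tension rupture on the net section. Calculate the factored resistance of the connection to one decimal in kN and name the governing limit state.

Bolt shear: A_b = π(24)²/4 = 452.39 mm². φR_n = 0.75 × 469 × 452.39 × 2 × 1 = 318.3 kN.
Bearing (25 mm plate, F_u = 450 MPa): end bolts L_c = 51 − 27/2 = 37.5, R_n = min(1.2×37.5×25×450, 2.4×24×25×450) = 506.25 kN/bolt; interior L_c = 86 − 27 = 59, R_n = 648 kN/bolt. φR_n = 0.75 × (1×506.25 + 1×648) = 865.7 kN.
Tension rupture (net): A_n = (133 − 1×29)×25 = 2600 mm² (U = 1.0, A_e = A_n). φR_n = 0.75 × 450 × 2600 = 877.5 kN.
Governing: min(318.3, 865.7, 877.5) = 318.3 kN → bolt shear.

318.3 kN (bolt shear governs)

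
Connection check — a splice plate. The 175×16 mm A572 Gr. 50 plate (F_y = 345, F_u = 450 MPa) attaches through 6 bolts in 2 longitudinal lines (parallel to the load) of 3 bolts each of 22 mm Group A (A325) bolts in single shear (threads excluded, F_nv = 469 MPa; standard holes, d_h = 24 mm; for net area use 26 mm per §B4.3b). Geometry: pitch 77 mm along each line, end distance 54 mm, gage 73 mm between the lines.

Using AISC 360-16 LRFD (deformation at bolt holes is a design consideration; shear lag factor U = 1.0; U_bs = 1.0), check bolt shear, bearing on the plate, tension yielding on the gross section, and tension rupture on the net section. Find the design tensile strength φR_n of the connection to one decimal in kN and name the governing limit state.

Bolt shear: A_b = π(22)²/4 = 380.13 mm². φR_n = 0.75 × 469 × 380.13 × 6 × 1 = 802.3 kN.
Bearing (16 mm plate, F_u = 450 MPa): end bolts L_c = 54 − 24/2 = 42, R_n = min(1.2×42×16×450, 2.4×22×16×450) = 362.88 kN/bolt; interior L_c = 77 − 24 = 53, R_n = 380.16 kN/bolt. φR_n = 0.75 × (2×362.88 + 4×380.16) = 1684.8 kN.
Tension yield (gross): A_g = 175×16 = 2800 mm². φR_n = 0.90 × 345 × 2800 = 869.4 kN.
Tension rupture (net): A_n = (175 − 2×26)×16 = 1968 mm² (U = 1.0, A_e = A_n). φR_n = 0.75 × 450 × 1968 = 664.2 kN.
Governing: min(802.3, 1684.8, 869.4, 664.2) = 664.2 kN → net-section rupture.

664.2 kN (net-section rupture governs)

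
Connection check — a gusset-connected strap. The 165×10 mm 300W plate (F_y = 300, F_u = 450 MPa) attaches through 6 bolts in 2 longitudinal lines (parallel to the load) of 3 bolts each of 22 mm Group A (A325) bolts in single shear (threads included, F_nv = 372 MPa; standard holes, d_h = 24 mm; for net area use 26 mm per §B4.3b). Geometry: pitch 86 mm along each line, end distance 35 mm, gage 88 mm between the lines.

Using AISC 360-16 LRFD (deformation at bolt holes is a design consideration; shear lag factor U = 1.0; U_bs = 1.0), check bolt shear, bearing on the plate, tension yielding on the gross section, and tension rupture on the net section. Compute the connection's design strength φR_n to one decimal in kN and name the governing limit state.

Bolt shear: A_b = π(22)²/4 = 380.13 mm². φR_n = 0.75 × 372 × 380.13 × 6 × 1 = 636.3 kN.
Bearing (10 mm plate, F_u = 450 MPa): end bolts L_c = 35 − 24/2 = 23, R_n = min(1.2×23×10×450, 2.4×22×10×450) = 124.2 kN/bolt; interior L_c = 86 − 24 = 62, R_n = 237.6 kN/bolt. φR_n = 0.75 × (2×124.2 + 4×237.6) = 899.1 kN.
Tension yield (gross): A_g = 165×10 = 1650 mm². φR_n = 0.90 × 300 × 1650 = 445.5 kN.
Tension rupture (net): A_n = (165 − 2×26)×10 = 1130 mm² (U = 1.0, A_e = A_n). φR_n = 0.75 × 450 × 1130 = 381.4 kN.
Governing: min(636.3, 899.1, 445.5, 381.4) = 381.4 kN → net-section rupture.

381.4 kN (net-section rupture governs)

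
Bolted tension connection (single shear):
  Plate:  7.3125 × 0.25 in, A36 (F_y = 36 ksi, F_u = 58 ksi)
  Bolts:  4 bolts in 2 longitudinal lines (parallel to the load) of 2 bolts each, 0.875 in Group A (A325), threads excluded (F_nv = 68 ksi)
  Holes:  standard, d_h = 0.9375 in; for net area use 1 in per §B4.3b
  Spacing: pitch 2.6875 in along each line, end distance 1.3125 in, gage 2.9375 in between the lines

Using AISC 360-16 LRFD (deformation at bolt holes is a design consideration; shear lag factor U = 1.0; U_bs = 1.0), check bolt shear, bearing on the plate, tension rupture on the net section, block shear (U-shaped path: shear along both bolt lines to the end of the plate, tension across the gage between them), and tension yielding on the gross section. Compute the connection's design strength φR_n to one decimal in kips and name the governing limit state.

53.5 kips (block shear governs)

Bolt shear: A_b = π(0.875)²/4 = 0.60132 in². φR_n = 0.75 × 68 × 0.60132 × 4 × 1 = 122.7 kips.
Bearing (0.25 in plate, F_u = 58 ksi): end bolts L_c = 1.3125 − 0.9375/2 = 0.84375, R_n = min(1.2×0.84375×0.25×58, 2.4×0.875×0.25×58) = 14.681 kips/bolt; interior L_c = 2.6875 − 0.9375 = 1.75, R_n = 30.45 kips/bolt. φR_n = 0.75 × (2×14.681 + 2×30.45) = 67.7 kips.
Tension rupture (net): A_n = (7.3125 − 2×1)×0.25 = 1.3281 in² (U = 1.0, A_e = A_n). φR_n = 0.75 × 58 × 1.3281 = 57.8 kips.
Block shear: shear path 2×[1.3125+1×2.6875] = 2×4 in, A_gv = 2, A_nv = 2×(4 − 1.5×1)×0.25 = 1.25 in²; tension across gage: (2.9375 − 1×1)×0.25 = 0.48438 in². R_n = min(0.6×58×1.25, 0.6×36×2) + 1.0×58×0.48438 = min(43.5, 43.2) + 28.094 = 71.294 kips. φR_n = 0.75 × 71.294 = 53.5 kips.
Tension yield (gross): A_g = 7.3125×0.25 = 1.8281 in². φR_n = 0.90 × 36 × 1.8281 = 59.2 kips.
Governing: min(122.7, 67.7, 57.8, 53.5, 59.2) = 53.5 kips → block shear.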